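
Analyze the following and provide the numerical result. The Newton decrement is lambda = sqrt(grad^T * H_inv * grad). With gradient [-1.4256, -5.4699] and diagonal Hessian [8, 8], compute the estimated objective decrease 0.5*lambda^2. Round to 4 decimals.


Step 1: H is diagonal, so H^(-1) * g = [-0.1782, -0.6837].
Step 2: g^T H^(-1) g = sum_i g_i^2 / H_ii
  = (-1.4256)^2/8 + (-5.4699)^2/8
  = 0.254 + 3.74 = 3.994
Step 3: Objective decrease = 0.5 * g^T H^(-1) g = 1.997


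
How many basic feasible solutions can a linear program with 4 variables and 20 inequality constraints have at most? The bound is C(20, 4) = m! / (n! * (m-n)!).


Each vertex corresponds to some choice of n active constraints out of m, so the number of vertices is at most C(m, n) = m! / (n!(m-n)!).
m = 20, n = 4
Numerator: 20 * 19 * 18 * 17
Denominator: 4! = 24
C(20, 4) = 4845


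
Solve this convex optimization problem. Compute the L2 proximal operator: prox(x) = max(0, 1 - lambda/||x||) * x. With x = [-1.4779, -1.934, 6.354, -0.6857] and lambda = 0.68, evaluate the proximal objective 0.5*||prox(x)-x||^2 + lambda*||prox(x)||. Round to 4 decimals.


Step 1: Compute ||x||.
||x|| = 6.8387
Step 2: Compute scaling factor.
scale = max(0, 1 - 0.68/6.8387) = 0.9006
Step 3: prox(x) = [-1.3309, -1.7417, 5.7222, -0.6175]
||prox(x)|| = 6.1587
Step 4: Proximal objective.
0.5*||prox-x||^2 = 0.2312
lambda*||prox|| = 4.1879
Total = 4.4191


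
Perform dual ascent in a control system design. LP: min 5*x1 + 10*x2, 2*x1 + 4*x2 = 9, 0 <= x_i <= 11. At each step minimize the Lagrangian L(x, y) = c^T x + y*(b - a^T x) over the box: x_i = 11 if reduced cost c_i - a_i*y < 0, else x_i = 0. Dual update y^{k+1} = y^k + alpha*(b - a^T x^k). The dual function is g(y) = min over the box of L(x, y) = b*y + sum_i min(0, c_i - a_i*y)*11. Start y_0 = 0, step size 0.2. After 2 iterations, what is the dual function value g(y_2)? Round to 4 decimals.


Dual ascent for LP: min 5*x1 + 10*x2, 2*x1 + 4*x2 = 9, 0 <= x_i <= 11
Step 1: y^k = 0.0, reduced costs: (5.0, 10.0)
  x^k = (0.0, 0.0), subgradient = b - a^T x = 9.0
  y^{k+1} = 0.0 + 0.2*9.0 = 1.8
Step 2: y^k = 1.8, reduced costs: (1.4, 2.8)
  x^k = (0.0, 0.0), subgradient = b - a^T x = 9.0
  y^{k+1} = 1.8 + 0.2*9.0 = 3.6
Dual objective at y_2 = 3.6: reduced costs (-2.2, -4.4), box minimizer x = (11.0, 11.0)
g(y_2) = b*y + (c1 - a1*y)*x1 + (c2 - a2*y)*x2 = 9*3.6 + (-2.2)*11.0 + (-4.4)*11.0 = 32.4 - 24.2 - 48.4 = -40.2


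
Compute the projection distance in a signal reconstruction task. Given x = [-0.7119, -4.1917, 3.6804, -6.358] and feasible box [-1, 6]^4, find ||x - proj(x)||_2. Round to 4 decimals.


Project each component onto [-1, 6].
clip(-0.7119) = -0.7119, clip(-4.1917) = -1.0, clip(3.6804) = 3.6804, clip(-6.358) = -1.0
Projection = [-0.7119, -1.0, 3.6804, -1.0]
Squared diffs: [0.0, 10.1869, 0.0, 28.7082]
Distance = sqrt(38.8951) = 6.2366


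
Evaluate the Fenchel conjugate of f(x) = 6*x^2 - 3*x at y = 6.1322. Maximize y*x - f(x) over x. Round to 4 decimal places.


f*(y) = sup_x {y*x - a*x^2 - b*x} = sup_x {(y-b)*x - a*x^2}
FOC: (y - b) - 2a*x = 0 => x* = (y - b)/(2a)
x* = (6.1322 + 3)/(2*6) = 0.761
f*(6.1322) = (y-b)^2/(4a) = (6.1322 + 3)^2/(4*6)
= 83.3971/24 = 3.4749


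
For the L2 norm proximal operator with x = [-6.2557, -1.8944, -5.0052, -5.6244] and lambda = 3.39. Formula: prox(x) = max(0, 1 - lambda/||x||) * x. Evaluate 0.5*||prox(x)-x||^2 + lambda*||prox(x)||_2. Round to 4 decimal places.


Step 1: Compute ||x||.
||x|| = 9.9704
Step 2: Compute scaling factor.
scale = max(0, 1 - 3.39/9.9704) = 0.66
Step 3: prox(x) = [-4.1287, -1.2503, -3.3034, -3.7121]
||prox(x)|| = 6.5804
Step 4: Proximal objective.
0.5*||prox-x||^2 = 5.7461
lambda*||prox|| = 22.3076
Total = 28.0535


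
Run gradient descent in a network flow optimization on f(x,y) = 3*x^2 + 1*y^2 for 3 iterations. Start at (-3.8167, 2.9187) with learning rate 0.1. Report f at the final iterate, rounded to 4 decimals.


Gradient descent on f(x,y) = 3*x^2 + 1*y^2.
Starting point: (-3.8167, 2.9187), alpha = 0.1
Step 1: grad_x = 2*3*-3.8167 = -22.9002, grad_y = 2*1*2.9187 = 5.8374
  x_1 = -3.8167 - 0.1*-22.9002 = -1.5267
  y_1 = 2.9187 - 0.1*5.8374 = 2.335
Step 2: grad_x = 2*3*-1.5267 = -9.1601, grad_y = 2*1*2.335 = 4.6699
  x_2 = -1.5267 - 0.1*-9.1601 = -0.6107
  y_2 = 2.335 - 0.1*4.6699 = 1.868
Step 3: grad_x = 2*3*-0.6107 = -3.664, grad_y = 2*1*1.868 = 3.7359
  x_3 = -0.6107 - 0.1*-3.664 = -0.2443
  y_3 = 1.868 - 0.1*3.7359 = 1.4944
f(-0.2443, 1.4944) = 3*(-0.2443)^2 + 1*1.4944^2 = 2.4122


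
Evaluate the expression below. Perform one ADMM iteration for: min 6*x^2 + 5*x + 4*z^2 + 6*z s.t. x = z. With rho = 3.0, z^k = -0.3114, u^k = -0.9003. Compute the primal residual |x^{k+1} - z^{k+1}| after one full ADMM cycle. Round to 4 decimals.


ADMM iteration with rho = 3.0, z^k = -0.3114, u^k = -0.9003
Step 1: x-update.
Minimize 6*x^2 + 5*x + (3.0/2)*(x + 0.3114 - 0.9003)^2
FOC: (2*6 + 3.0)*x = -5 + 3.0*(-0.3114 + 0.9003)
x^{k+1} = -0.2156
Step 2: z-update.
Minimize 4*z^2 + 6*z + (3.0/2)*(-0.2156 - z - 0.9003)^2
FOC: (2*4 + 3.0)*z = -6 + 3.0*(-0.2156 - 0.9003)
z^{k+1} = -0.8498
Step 3: u-update.
u^{k+1} = -0.9003 - 0.2156 + 0.8498 = -0.2661
Step 4: Primal residual = |-0.2156 + 0.8498| = 0.6342


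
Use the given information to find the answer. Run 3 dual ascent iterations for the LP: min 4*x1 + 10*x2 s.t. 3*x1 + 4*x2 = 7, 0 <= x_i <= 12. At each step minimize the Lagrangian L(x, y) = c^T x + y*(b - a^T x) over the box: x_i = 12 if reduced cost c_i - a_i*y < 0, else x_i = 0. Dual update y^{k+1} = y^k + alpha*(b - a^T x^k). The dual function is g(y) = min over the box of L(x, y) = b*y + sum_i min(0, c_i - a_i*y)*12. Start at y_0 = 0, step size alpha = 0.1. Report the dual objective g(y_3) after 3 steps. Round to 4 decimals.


Dual ascent for LP: min 4*x1 + 10*x2, 3*x1 + 4*x2 = 7, 0 <= x_i <= 12
Step 1: y^k = 0.0, reduced costs: (4.0, 10.0)
  x^k = (0.0, 0.0), subgradient = b - a^T x = 7.0
  y^{k+1} = 0.0 + 0.1*7.0 = 0.7
Step 2: y^k = 0.7, reduced costs: (1.9, 7.2)
  x^k = (0.0, 0.0), subgradient = b - a^T x = 7.0
  y^{k+1} = 0.7 + 0.1*7.0 = 1.4
Step 3: y^k = 1.4, reduced costs: (-0.2, 4.4)
  x^k = (12.0, 0.0), subgradient = b - a^T x = -29.0
  y^{k+1} = 1.4 + 0.1*-29.0 = -1.5
Dual objective at y_3 = -1.5: reduced costs (8.5, 16.0), box minimizer x = (0.0, 0.0)
g(y_3) = b*y + (c1 - a1*y)*x1 + (c2 - a2*y)*x2 = 7*(-1.5) + 8.5*0.0 + 16.0*0.0 = -10.5 + 0.0 + 0.0 = -10.5


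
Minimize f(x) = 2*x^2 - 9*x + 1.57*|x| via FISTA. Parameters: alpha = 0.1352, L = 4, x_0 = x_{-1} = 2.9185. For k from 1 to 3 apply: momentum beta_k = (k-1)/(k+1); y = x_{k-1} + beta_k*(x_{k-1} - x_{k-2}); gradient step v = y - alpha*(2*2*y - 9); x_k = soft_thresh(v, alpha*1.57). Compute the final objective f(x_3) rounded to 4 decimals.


FISTA on f(x) = 2*x^2 - 9*x + 1.57*|x|
L = 4, alpha = 0.1352
Iteration 1: beta = 0.0, y = 2.9185 + 0.0*(2.9185 - 2.9185) = 2.9185
  grad(y) = 2.674, v = y - alpha*grad = 2.557
  prox(v) = soft_thresh(2.557, 0.2123) = 2.3447
Iteration 2: beta = 0.3333, y = 2.3447 + 0.3333*(2.3447 - 2.9185) = 2.1534
  grad(y) = -0.3862, v = y - alpha*grad = 2.2057
  prox(v) = soft_thresh(2.2057, 0.2123) = 1.9934
Iteration 3: beta = 0.5, y = 1.9934 + 0.5*(1.9934 - 2.3447) = 1.8177
  grad(y) = -1.729, v = y - alpha*grad = 2.0515
  prox(v) = soft_thresh(2.0515, 0.2123) = 1.8392
f(x_3) = 2*1.8392^2 - 9*1.8392 + 1.57*|1.8392| = -6.8999


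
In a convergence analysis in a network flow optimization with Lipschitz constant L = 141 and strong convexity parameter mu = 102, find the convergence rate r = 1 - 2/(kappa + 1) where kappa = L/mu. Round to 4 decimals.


Step 1: Compute the condition number.
kappa = L/mu = 141/102 = 1.3824
Step 2: Compute the convergence rate.
r = 1 - 2/(kappa + 1) = 1 - 2*mu/(L + mu) = (L - mu)/(L + mu) = 39/243 = 0.1605


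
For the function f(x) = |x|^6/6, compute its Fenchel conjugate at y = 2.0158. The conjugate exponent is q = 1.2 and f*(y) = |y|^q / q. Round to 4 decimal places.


The conjugate exponent q satisfies 1/p + 1/q = 1.
p = 6, so q = 6/(6 - 1) = 1.2
|y|^q = 2.0158^1.2 = 2.3192
f*(2.0158) = 2.3192 / 1.2 = 1.9327


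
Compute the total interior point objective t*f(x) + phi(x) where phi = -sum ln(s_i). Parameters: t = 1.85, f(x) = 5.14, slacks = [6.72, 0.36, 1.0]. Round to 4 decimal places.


Step 1: Compute log-barrier.
ln values: [1.9051, -1.0217, 0.0]
phi = -(1.9051 - 1.0217 + 0.0) = -0.8834
Step 2: Compute augmented objective.
t*f(x) = 1.85*5.14 = 9.509
Total = 9.509 - 0.8834 = 8.6256


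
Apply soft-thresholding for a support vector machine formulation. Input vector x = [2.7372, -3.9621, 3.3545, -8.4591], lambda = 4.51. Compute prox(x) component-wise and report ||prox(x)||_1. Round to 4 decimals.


Soft-thresholding with lambda = 4.51:
prox(2.7372) = sign(2.7372)*max(|2.7372| - 4.51, 0) = 0.0
prox(-3.9621) = sign(-3.9621)*max(|-3.9621| - 4.51, 0) = 0.0
prox(3.3545) = sign(3.3545)*max(|3.3545| - 4.51, 0) = 0.0
prox(-8.4591) = sign(-8.4591)*max(|-8.4591| - 4.51, 0) = -3.9491
prox(x) = [0.0, 0.0, 0.0, -3.9491]
||prox(x)||_1 = 0.0 + 0.0 + 0.0 + 3.9491 = 3.9491


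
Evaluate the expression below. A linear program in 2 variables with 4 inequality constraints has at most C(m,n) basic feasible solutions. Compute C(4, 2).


Each vertex corresponds to some choice of n active constraints out of m, so the number of vertices is at most C(m, n) = m! / (n!(m-n)!).
m = 4, n = 2
Numerator: 4 * 3
Denominator: 2! = 2
C(4, 2) = 6


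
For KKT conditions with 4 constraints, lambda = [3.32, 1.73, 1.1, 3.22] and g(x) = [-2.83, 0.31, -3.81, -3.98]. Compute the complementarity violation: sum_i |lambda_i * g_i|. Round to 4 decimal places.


KKT complementary slackness check:
lambda_1 * g_1 = 3.32 * -2.83 = -9.3956
lambda_2 * g_2 = 1.73 * 0.31 = 0.5363
lambda_3 * g_3 = 1.1 * -3.81 = -4.191
lambda_4 * g_4 = 3.22 * -3.98 = -12.8156
Total violation = 9.3956 + 0.5363 + 4.191 + 12.8156 = 26.9385


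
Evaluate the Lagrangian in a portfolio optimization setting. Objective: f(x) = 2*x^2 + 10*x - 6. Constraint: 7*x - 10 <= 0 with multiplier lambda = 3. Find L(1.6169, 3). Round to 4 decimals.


Step 1: Evaluate f(x).
f(1.6169) = 2*1.6169^2 + 10*1.6169 - 6 = 15.3977
Step 2: Evaluate g(x).
g(1.6169) = 7*1.6169 - 10 = 1.3183
Step 3: Compute Lagrangian.
L = 15.3977 + 3*1.3183 = 19.3526


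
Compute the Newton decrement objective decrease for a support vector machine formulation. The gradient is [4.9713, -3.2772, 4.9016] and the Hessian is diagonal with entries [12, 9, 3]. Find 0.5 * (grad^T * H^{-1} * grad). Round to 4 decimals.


Step 1: H is diagonal, so H^(-1) * g = [0.4143, -0.3641, 1.6339].
Step 2: g^T H^(-1) g = sum_i g_i^2 / H_ii
  = (4.9713)^2/12 + (-3.2772)^2/9 + (4.9016)^2/3
  = 2.0595 + 1.1933 + 8.0086 = 11.2614
Step 3: Objective decrease = 0.5 * g^T H^(-1) g = 5.6307


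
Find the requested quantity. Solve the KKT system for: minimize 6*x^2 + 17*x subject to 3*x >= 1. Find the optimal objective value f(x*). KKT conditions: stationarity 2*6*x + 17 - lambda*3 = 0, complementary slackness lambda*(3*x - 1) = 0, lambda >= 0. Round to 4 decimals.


Step 1: Try lambda = 0 (constraint inactive).
x_unc = -17/(2*6) = -1.4167
Check: 3*-1.4167 = -4.2501 < 1 -- violated!
Step 2: Constraint must be active: 3*x = 1
x* = 1/3 = 0.3333 (rounded; the exact value 1/3 is used below)
lambda = (2*6*(1/3) + 17)/3 = 7.0
Step 3: Compute optimal value.
f(x*) = 6*(1/3)^2 + 17*(1/3) = 6.3333


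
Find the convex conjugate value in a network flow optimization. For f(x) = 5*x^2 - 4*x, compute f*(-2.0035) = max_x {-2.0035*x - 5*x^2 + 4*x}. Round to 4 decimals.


f*(y) = sup_x {y*x - a*x^2 - b*x} = sup_x {(y-b)*x - a*x^2}
FOC: (y - b) - 2a*x = 0 => x* = (y - b)/(2a)
x* = (-2.0035 + 4)/(2*5) = 0.1997
f*(-2.0035) = (y-b)^2/(4a) = (-2.0035 + 4)^2/(4*5)
= 3.986/20 = 0.1993


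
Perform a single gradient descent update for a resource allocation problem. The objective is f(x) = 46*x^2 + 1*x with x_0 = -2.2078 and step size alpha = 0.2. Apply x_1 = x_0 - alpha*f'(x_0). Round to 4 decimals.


We compute the gradient at x_0 and apply the update.
f'(x) = 92*x + 1
f'(-2.2078) = 92*-2.2078 + 1 = -202.1176
x_1 = -2.2078 - 0.2*-202.1176 = 38.2157


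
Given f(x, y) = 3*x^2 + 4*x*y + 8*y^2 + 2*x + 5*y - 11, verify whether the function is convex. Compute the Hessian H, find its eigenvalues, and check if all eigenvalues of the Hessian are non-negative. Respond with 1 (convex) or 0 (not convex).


The Hessian of f(x,y) = 3*x^2 + 4*x*y + 8*y^2 + 2*x + 5*y - 11 is:
H = [[6, 4], [4, 16]]
Trace = 6 + 16 = 22
Determinant = 6*16 - (4)^2 = 80
Discriminant = (22)^2 - 4*80 = 164.0
Eigenvalues: lambda_1 = 4.5969, lambda_2 = 17.4031
The function is convex.

1


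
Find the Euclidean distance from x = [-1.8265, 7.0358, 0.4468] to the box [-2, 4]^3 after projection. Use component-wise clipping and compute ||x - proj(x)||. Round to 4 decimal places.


Project each component onto [-2, 4].
clip(-1.8265) = -1.8265, clip(7.0358) = 4.0, clip(0.4468) = 0.4468
Projection = [-1.8265, 4.0, 0.4468]
Squared diffs: [0.0, 9.2161, 0.0]
Distance = sqrt(9.2161) = 3.0358


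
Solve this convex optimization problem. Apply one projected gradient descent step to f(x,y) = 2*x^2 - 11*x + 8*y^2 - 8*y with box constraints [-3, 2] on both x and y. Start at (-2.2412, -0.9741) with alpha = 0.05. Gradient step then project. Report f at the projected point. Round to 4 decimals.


Step 1: Compute gradient at (-2.2412, -0.9741).
grad_x = 2*2*-2.2412 - 11 = -19.9648
grad_y = 2*8*-0.9741 - 8 = -23.5856
Step 2: Gradient step.
x_raw = -2.2412 - 0.05*-19.9648 = -1.243
y_raw = -0.9741 - 0.05*-23.5856 = 0.2052
Step 3: Project onto [-3, 2].
x_proj = clip(-1.243) = -1.243
y_proj = clip(0.2052) = 0.2052
Step 4: Evaluate f.
f(-1.243, 0.2052) = 15.4578


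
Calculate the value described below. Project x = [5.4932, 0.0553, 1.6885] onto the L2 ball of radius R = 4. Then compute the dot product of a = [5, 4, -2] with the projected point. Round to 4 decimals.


Step 1: Compute ||x|| (intermediates to 6 decimals).
||x|| = sqrt(5.4932^2 + 0.0553^2 + 1.6885^2) = 5.747116
Step 2: Project.
Since ||x|| > R, scale = R/||x|| = 4/5.747116 = 0.696001, proj(x) = scale * x
proj(x) = [3.823273, 0.038489, 1.175198]
Step 3: Dot product.
a^T * proj(x) = 5*3.823273 + 4*0.038489 - 2*1.175198 = 16.9199


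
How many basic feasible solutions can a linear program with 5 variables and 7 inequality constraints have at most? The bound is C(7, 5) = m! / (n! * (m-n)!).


Each vertex corresponds to some choice of n active constraints out of m, so the number of vertices is at most C(m, n) = m! / (n!(m-n)!).
m = 7, n = 5
Numerator: 7 * 6 * 5 * 4 * 3
Denominator: 5! = 120
C(7, 5) = 21


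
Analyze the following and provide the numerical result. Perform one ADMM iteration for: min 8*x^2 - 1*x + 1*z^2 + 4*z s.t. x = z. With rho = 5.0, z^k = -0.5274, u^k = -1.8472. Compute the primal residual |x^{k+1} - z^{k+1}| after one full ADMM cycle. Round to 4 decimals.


ADMM iteration with rho = 5.0, z^k = -0.5274, u^k = -1.8472
Step 1: x-update.
Minimize 8*x^2 - 1*x + (5.0/2)*(x + 0.5274 - 1.8472)^2
FOC: (2*8 + 5.0)*x = 1 + 5.0*(-0.5274 + 1.8472)
x^{k+1} = 0.3619
Step 2: z-update.
Minimize 1*z^2 + 4*z + (5.0/2)*(0.3619 - z - 1.8472)^2
FOC: (2*1 + 5.0)*z = -4 + 5.0*(0.3619 - 1.8472)
z^{k+1} = -1.6324
Step 3: u-update.
u^{k+1} = -1.8472 + 0.3619 + 1.6324 = 0.147
Step 4: Primal residual = |0.3619 + 1.6324| = 1.9942


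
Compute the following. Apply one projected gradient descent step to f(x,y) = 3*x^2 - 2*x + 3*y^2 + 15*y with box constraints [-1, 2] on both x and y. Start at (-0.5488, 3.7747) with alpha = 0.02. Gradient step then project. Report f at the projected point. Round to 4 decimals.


Step 1: Compute gradient at (-0.5488, 3.7747).
grad_x = 2*3*-0.5488 - 2 = -5.2928
grad_y = 2*3*3.7747 + 15 = 37.6482
Step 2: Gradient step.
x_raw = -0.5488 - 0.02*-5.2928 = -0.4429
y_raw = 3.7747 - 0.02*37.6482 = 3.0217
Step 3: Project onto [-1, 2].
x_proj = clip(-0.4429) = -0.4429
y_proj = clip(3.0217) = 2.0
Step 4: Evaluate f.
f(-0.4429, 2.0) = 43.4745


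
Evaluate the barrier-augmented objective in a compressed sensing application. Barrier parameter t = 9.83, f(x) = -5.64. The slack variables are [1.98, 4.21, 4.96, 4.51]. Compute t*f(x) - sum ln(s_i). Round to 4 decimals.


Step 1: Compute log-barrier.
ln values: [0.6831, 1.4375, 1.6014, 1.5063]
phi = -(0.6831 + 1.4375 + 1.6014 + 1.5063) = -5.2283
Step 2: Compute augmented objective.
t*f(x) = 9.83*-5.64 = -55.4412
Total = -55.4412 - 5.2283 = -60.6695


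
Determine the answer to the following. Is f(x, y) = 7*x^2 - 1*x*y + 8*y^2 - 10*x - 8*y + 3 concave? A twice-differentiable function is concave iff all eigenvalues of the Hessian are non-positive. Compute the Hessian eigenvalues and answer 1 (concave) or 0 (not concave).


The Hessian of f(x,y) = 7*x^2 - 1*x*y + 8*y^2 - 10*x - 8*y + 3 is:
H = [[14, -1], [-1, 16]]
Trace = 14 + 16 = 30
Determinant = 14*16 - (-1)^2 = 223
Discriminant = (30)^2 - 4*223 = 8.0
Eigenvalues: lambda_1 = 13.5858, lambda_2 = 16.4142
The function is not concave.

0


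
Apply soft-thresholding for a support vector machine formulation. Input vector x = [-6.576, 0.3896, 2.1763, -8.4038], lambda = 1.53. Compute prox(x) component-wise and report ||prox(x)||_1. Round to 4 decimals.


Soft-thresholding with lambda = 1.53:
prox(-6.576) = sign(-6.576)*max(|-6.576| - 1.53, 0) = -5.046
prox(0.3896) = sign(0.3896)*max(|0.3896| - 1.53, 0) = 0.0
prox(2.1763) = sign(2.1763)*max(|2.1763| - 1.53, 0) = 0.6463
prox(-8.4038) = sign(-8.4038)*max(|-8.4038| - 1.53, 0) = -6.8738
prox(x) = [-5.046, 0.0, 0.6463, -6.8738]
||prox(x)||_1 = 5.046 + 0.0 + 0.6463 + 6.8738 = 12.5661


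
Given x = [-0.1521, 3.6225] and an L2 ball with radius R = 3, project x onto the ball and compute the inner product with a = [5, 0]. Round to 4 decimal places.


Step 1: Compute ||x|| (intermediates to 6 decimals).
||x|| = sqrt((-0.1521)^2 + 3.6225^2) = 3.625692
Step 2: Project.
Since ||x|| > R, scale = R/||x|| = 3/3.625692 = 0.827428, proj(x) = scale * x
proj(x) = [-0.125852, 2.997358]
Step 3: Dot product.
a^T * proj(x) = 5*(-0.125852) + 0*2.997358 = -0.6293


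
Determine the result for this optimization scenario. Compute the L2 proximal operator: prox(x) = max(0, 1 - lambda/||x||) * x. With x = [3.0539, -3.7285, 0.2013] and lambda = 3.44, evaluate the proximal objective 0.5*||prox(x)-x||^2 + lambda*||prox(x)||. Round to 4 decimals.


Step 1: Compute ||x||.
||x|| = 4.8237
Step 2: Compute scaling factor.
scale = max(0, 1 - 3.44/4.8237) = 0.2869
Step 3: prox(x) = [0.876, -1.0696, 0.0577]
||prox(x)|| = 1.3837
Step 4: Proximal objective.
0.5*||prox-x||^2 = 5.9168
lambda*||prox|| = 4.7599
Total = 10.6769


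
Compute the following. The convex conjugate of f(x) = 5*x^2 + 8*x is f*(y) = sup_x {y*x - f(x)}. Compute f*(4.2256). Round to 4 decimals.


f*(y) = sup_x {y*x - a*x^2 - b*x} = sup_x {(y-b)*x - a*x^2}
FOC: (y - b) - 2a*x = 0 => x* = (y - b)/(2a)
x* = (4.2256 - 8)/(2*5) = -0.3774
f*(4.2256) = (y-b)^2/(4a) = (4.2256 - 8)^2/(4*5)
= 14.2461/20 = 0.7123


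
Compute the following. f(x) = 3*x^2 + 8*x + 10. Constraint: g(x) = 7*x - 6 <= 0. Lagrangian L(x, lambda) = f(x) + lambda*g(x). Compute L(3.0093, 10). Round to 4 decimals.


Step 1: Evaluate f(x).
f(3.0093) = 3*3.0093^2 + 8*3.0093 + 10 = 61.2421
Step 2: Evaluate g(x).
g(3.0093) = 7*3.0093 - 6 = 15.0651
Step 3: Compute Lagrangian.
L = 61.2421 + 10*15.0651 = 211.8931


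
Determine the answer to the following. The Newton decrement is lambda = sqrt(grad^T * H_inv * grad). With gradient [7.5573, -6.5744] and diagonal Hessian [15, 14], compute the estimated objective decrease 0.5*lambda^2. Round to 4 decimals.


Step 1: H is diagonal, so H^(-1) * g = [0.5038, -0.4696].
Step 2: g^T H^(-1) g = sum_i g_i^2 / H_ii
  = (7.5573)^2/15 + (-6.5744)^2/14
  = 3.8075 + 3.0873 = 6.8949
Step 3: Objective decrease = 0.5 * g^T H^(-1) g = 3.4474


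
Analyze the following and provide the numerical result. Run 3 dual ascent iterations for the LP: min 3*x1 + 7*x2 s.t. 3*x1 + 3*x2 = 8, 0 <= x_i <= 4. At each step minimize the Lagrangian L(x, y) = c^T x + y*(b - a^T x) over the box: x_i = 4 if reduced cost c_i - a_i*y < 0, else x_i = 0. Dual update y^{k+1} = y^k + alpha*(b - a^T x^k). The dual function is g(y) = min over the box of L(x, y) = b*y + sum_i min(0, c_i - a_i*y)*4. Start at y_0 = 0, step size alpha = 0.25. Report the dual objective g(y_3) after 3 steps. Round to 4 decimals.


Dual ascent for LP: min 3*x1 + 7*x2, 3*x1 + 3*x2 = 8, 0 <= x_i <= 4
Step 1: y^k = 0.0, reduced costs: (3.0, 7.0)
  x^k = (0.0, 0.0), subgradient = b - a^T x = 8.0
  y^{k+1} = 0.0 + 0.25*8.0 = 2.0
Step 2: y^k = 2.0, reduced costs: (-3.0, 1.0)
  x^k = (4.0, 0.0), subgradient = b - a^T x = -4.0
  y^{k+1} = 2.0 + 0.25*-4.0 = 1.0
Step 3: y^k = 1.0, reduced costs: (0.0, 4.0)
  x^k = (0.0, 0.0), subgradient = b - a^T x = 8.0
  y^{k+1} = 1.0 + 0.25*8.0 = 3.0
Dual objective at y_3 = 3.0: reduced costs (-6.0, -2.0), box minimizer x = (4.0, 4.0)
g(y_3) = b*y + (c1 - a1*y)*x1 + (c2 - a2*y)*x2 = 8*3.0 + (-6.0)*4.0 + (-2.0)*4.0 = 24.0 - 24.0 - 8.0 = -8.0


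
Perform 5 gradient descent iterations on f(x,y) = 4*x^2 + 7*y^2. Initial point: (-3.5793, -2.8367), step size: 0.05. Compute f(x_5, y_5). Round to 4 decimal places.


Gradient descent on f(x,y) = 4*x^2 + 7*y^2.
Starting point: (-3.5793, -2.8367), alpha = 0.05
Step 1: grad_x = 2*4*-3.5793 = -28.6344, grad_y = 2*7*-2.8367 = -39.7138
  x_1 = -3.5793 - 0.05*-28.6344 = -2.1476
  y_1 = -2.8367 - 0.05*-39.7138 = -0.851
Step 2: grad_x = 2*4*-2.1476 = -17.1806, grad_y = 2*7*-0.851 = -11.9141
  x_2 = -2.1476 - 0.05*-17.1806 = -1.2885
  y_2 = -0.851 - 0.05*-11.9141 = -0.2553
Step 3: grad_x = 2*4*-1.2885 = -10.3084, grad_y = 2*7*-0.2553 = -3.5742
  x_3 = -1.2885 - 0.05*-10.3084 = -0.7731
  y_3 = -0.2553 - 0.05*-3.5742 = -0.0766
Step 4: grad_x = 2*4*-0.7731 = -6.185, grad_y = 2*7*-0.0766 = -1.0723
  x_4 = -0.7731 - 0.05*-6.185 = -0.4639
  y_4 = -0.0766 - 0.05*-1.0723 = -0.023
Step 5: grad_x = 2*4*-0.4639 = -3.711, grad_y = 2*7*-0.023 = -0.3217
  x_5 = -0.4639 - 0.05*-3.711 = -0.2783
  y_5 = -0.023 - 0.05*-0.3217 = -0.0069
f(-0.2783, -0.0069) = 4*(-0.2783)^2 + 7*(-0.0069)^2 = 0.3102


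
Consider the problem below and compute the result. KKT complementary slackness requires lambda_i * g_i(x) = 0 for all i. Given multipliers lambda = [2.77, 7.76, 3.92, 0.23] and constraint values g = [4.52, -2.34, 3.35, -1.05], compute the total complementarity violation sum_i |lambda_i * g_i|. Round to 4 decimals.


KKT complementary slackness check:
lambda_1 * g_1 = 2.77 * 4.52 = 12.5204
lambda_2 * g_2 = 7.76 * -2.34 = -18.1584
lambda_3 * g_3 = 3.92 * 3.35 = 13.132
lambda_4 * g_4 = 0.23 * -1.05 = -0.2415
Total violation = 12.5204 + 18.1584 + 13.132 + 0.2415 = 44.0523


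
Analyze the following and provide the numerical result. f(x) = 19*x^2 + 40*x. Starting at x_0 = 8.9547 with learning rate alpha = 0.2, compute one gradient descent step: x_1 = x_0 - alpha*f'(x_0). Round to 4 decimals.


We compute the gradient at x_0 and apply the update.
f'(x) = 38*x + 40
f'(8.9547) = 38*8.9547 + 40 = 380.2786
x_1 = 8.9547 - 0.2*380.2786 = -67.101


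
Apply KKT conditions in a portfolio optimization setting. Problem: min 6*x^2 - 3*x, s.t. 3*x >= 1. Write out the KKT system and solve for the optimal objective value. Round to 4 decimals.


Step 1: Try lambda = 0 (constraint inactive).
x_unc = 3/(2*6) = 0.25
Check: 3*0.25 = 0.75 < 1 -- violated!
Step 2: Constraint must be active: 3*x = 1
x* = 1/3 = 0.3333 (rounded; the exact value 1/3 is used below)
lambda = (2*6*(1/3) - 3)/3 = 0.3333
Step 3: Compute optimal value.
f(x*) = 6*(1/3)^2 - 3*(1/3) = -0.3333


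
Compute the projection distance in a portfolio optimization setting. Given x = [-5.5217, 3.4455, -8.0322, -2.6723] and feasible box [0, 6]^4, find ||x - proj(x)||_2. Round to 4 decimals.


Project each component onto [0, 6].
clip(-5.5217) = 0.0, clip(3.4455) = 3.4455, clip(-8.0322) = 0.0, clip(-2.6723) = 0.0
Projection = [0.0, 3.4455, 0.0, 0.0]
Squared diffs: [30.4892, 0.0, 64.5162, 7.1412]
Distance = sqrt(102.1466) = 10.1068


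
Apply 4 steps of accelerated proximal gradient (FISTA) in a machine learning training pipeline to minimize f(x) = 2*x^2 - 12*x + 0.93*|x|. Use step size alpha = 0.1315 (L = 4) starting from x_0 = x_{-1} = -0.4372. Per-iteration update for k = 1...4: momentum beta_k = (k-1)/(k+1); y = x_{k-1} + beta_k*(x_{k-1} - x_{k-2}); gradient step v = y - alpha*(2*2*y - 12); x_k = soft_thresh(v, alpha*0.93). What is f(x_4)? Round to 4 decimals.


FISTA on f(x) = 2*x^2 - 12*x + 0.93*|x|
L = 4, alpha = 0.1315
Iteration 1: beta = 0.0, y = -0.4372 + 0.0*(-0.4372 + 0.4372) = -0.4372
  grad(y) = -13.7488, v = y - alpha*grad = 1.3708
  prox(v) = soft_thresh(1.3708, 0.1223) = 1.2485
Iteration 2: beta = 0.3333, y = 1.2485 + 0.3333*(1.2485 + 0.4372) = 1.8104
  grad(y) = -4.7585, v = y - alpha*grad = 2.4361
  prox(v) = soft_thresh(2.4361, 0.1223) = 2.3138
Iteration 3: beta = 0.5, y = 2.3138 + 0.5*(2.3138 - 1.2485) = 2.8465
  grad(y) = -0.614, v = y - alpha*grad = 2.9272
  prox(v) = soft_thresh(2.9272, 0.1223) = 2.8049
Iteration 4: beta = 0.6, y = 2.8049 + 0.6*(2.8049 - 2.3138) = 3.0996
  grad(y) = 0.3985, v = y - alpha*grad = 3.0472
  prox(v) = soft_thresh(3.0472, 0.1223) = 2.9249
f(x_4) = 2*2.9249^2 - 12*2.9249 + 0.93*|2.9249| = -15.2685


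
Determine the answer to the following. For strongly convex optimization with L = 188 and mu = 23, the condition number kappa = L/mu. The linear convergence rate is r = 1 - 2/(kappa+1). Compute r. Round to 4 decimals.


Step 1: Compute the condition number.
kappa = L/mu = 188/23 = 8.1739
Step 2: Compute the convergence rate.
r = 1 - 2/(kappa + 1) = 1 - 2*mu/(L + mu) = (L - mu)/(L + mu) = 165/211 = 0.782


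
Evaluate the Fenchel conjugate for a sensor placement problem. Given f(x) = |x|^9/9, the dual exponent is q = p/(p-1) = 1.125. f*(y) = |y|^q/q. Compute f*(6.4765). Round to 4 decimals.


The conjugate exponent q satisfies 1/p + 1/q = 1.
p = 9, so q = 9/(9 - 1) = 1.125
|y|^q = 6.4765^1.125 = 8.1801
f*(6.4765) = 8.1801 / 1.125 = 7.2712


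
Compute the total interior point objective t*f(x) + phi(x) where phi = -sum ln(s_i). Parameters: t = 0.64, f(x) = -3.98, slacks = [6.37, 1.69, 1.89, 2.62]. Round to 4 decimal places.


Step 1: Compute log-barrier.
ln values: [1.8516, 0.5247, 0.6366, 0.9632]
phi = -(1.8516 + 0.5247 + 0.6366 + 0.9632) = -3.9761
Step 2: Compute augmented objective.
t*f(x) = 0.64*-3.98 = -2.5472
Total = -2.5472 - 3.9761 = -6.5233


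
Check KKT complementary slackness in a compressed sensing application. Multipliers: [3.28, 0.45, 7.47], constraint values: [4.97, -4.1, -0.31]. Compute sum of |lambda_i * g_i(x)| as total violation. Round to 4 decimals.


KKT complementary slackness check:
lambda_1 * g_1 = 3.28 * 4.97 = 16.3016
lambda_2 * g_2 = 0.45 * -4.1 = -1.845
lambda_3 * g_3 = 7.47 * -0.31 = -2.3157
Total violation = 16.3016 + 1.845 + 2.3157 = 20.4623


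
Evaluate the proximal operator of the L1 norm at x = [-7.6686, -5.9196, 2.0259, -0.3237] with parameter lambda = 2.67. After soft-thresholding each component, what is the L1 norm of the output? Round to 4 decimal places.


Soft-thresholding with lambda = 2.67:
prox(-7.6686) = sign(-7.6686)*max(|-7.6686| - 2.67, 0) = -4.9986
prox(-5.9196) = sign(-5.9196)*max(|-5.9196| - 2.67, 0) = -3.2496
prox(2.0259) = sign(2.0259)*max(|2.0259| - 2.67, 0) = 0.0
prox(-0.3237) = sign(-0.3237)*max(|-0.3237| - 2.67, 0) = 0.0
prox(x) = [-4.9986, -3.2496, 0.0, 0.0]
||prox(x)||_1 = 4.9986 + 3.2496 + 0.0 + 0.0 = 8.2482


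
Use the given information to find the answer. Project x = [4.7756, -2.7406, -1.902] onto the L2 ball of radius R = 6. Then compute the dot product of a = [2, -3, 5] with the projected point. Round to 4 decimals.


Step 1: Compute ||x|| (intermediates to 6 decimals).
||x|| = sqrt(4.7756^2 + (-2.7406)^2 + (-1.902)^2) = 5.825362
Step 2: Project.
Since ||x|| <= R, proj = x (no scaling needed).
proj(x) = [4.7756, -2.7406, -1.902]
Step 3: Dot product.
a^T * proj(x) = 2*4.7756 - 3*(-2.7406) + 5*(-1.902) = 8.263


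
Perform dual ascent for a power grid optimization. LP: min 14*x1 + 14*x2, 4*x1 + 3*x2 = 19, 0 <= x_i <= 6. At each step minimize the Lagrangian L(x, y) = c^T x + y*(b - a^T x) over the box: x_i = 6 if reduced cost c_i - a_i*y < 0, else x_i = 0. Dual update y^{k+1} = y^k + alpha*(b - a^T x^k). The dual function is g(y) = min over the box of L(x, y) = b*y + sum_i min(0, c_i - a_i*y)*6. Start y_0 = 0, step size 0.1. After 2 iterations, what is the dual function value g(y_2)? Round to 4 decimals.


Dual ascent for LP: min 14*x1 + 14*x2, 4*x1 + 3*x2 = 19, 0 <= x_i <= 6
Step 1: y^k = 0.0, reduced costs: (14.0, 14.0)
  x^k = (0.0, 0.0), subgradient = b - a^T x = 19.0
  y^{k+1} = 0.0 + 0.1*19.0 = 1.9
Step 2: y^k = 1.9, reduced costs: (6.4, 8.3)
  x^k = (0.0, 0.0), subgradient = b - a^T x = 19.0
  y^{k+1} = 1.9 + 0.1*19.0 = 3.8
Dual objective at y_2 = 3.8: reduced costs (-1.2, 2.6), box minimizer x = (6.0, 0.0)
g(y_2) = b*y + (c1 - a1*y)*x1 + (c2 - a2*y)*x2 = 19*3.8 + (-1.2)*6.0 + 2.6*0.0 = 72.2 - 7.2 + 0.0 = 65.0


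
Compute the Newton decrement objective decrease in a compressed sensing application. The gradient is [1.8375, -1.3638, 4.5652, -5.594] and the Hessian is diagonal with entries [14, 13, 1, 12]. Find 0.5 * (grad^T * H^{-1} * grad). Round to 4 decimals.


Step 1: H is diagonal, so H^(-1) * g = [0.1313, -0.1049, 4.5652, -0.4662].
Step 2: g^T H^(-1) g = sum_i g_i^2 / H_ii
  = (1.8375)^2/14 + (-1.3638)^2/13 + (4.5652)^2/1 + (-5.594)^2/12
  = 0.2412 + 0.1431 + 20.8411 + 2.6077 = 23.833
Step 3: Objective decrease = 0.5 * g^T H^(-1) g = 11.9165


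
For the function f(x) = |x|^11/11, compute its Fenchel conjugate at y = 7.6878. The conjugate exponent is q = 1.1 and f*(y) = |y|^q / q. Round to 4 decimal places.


The conjugate exponent q satisfies 1/p + 1/q = 1.
p = 11, so q = 11/(11 - 1) = 1.1
|y|^q = 7.6878^1.1 = 9.4272
f*(7.6878) = 9.4272 / 1.1 = 8.5702


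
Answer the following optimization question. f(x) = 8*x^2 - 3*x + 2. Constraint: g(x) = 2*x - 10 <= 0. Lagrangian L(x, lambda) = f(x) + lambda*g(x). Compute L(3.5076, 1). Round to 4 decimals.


Step 1: Evaluate f(x).
f(3.5076) = 8*3.5076^2 - 3*3.5076 + 2 = 89.9033
Step 2: Evaluate g(x).
g(3.5076) = 2*3.5076 - 10 = -2.9848
Step 3: Compute Lagrangian.
L = 89.9033 + 1*-2.9848 = 86.9185


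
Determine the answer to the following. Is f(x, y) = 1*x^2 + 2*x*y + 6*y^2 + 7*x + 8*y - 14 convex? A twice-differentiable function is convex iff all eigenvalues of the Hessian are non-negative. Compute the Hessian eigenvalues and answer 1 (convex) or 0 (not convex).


The Hessian of f(x,y) = 1*x^2 + 2*x*y + 6*y^2 + 7*x + 8*y - 14 is:
H = [[2, 2], [2, 12]]
Trace = 2 + 12 = 14
Determinant = 2*12 - (2)^2 = 20
Discriminant = (14)^2 - 4*20 = 116.0
Eigenvalues: lambda_1 = 1.6148, lambda_2 = 12.3852
The function is convex.

1


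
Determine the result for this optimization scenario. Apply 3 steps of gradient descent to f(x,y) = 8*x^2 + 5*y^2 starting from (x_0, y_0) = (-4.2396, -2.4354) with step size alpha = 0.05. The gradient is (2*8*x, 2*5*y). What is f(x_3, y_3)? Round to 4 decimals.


Gradient descent on f(x,y) = 8*x^2 + 5*y^2.
Starting point: (-4.2396, -2.4354), alpha = 0.05
Step 1: grad_x = 2*8*-4.2396 = -67.8336, grad_y = 2*5*-2.4354 = -24.354
  x_1 = -4.2396 - 0.05*-67.8336 = -0.8479
  y_1 = -2.4354 - 0.05*-24.354 = -1.2177
Step 2: grad_x = 2*8*-0.8479 = -13.5667, grad_y = 2*5*-1.2177 = -12.177
  x_2 = -0.8479 - 0.05*-13.5667 = -0.1696
  y_2 = -1.2177 - 0.05*-12.177 = -0.6089
Step 3: grad_x = 2*8*-0.1696 = -2.7133, grad_y = 2*5*-0.6089 = -6.0885
  x_3 = -0.1696 - 0.05*-2.7133 = -0.0339
  y_3 = -0.6089 - 0.05*-6.0885 = -0.3044
f(-0.0339, -0.3044) = 8*(-0.0339)^2 + 5*(-0.3044)^2 = 0.4726


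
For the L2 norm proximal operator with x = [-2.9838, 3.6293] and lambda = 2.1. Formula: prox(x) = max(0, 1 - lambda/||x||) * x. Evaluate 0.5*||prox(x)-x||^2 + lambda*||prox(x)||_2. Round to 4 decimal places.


Step 1: Compute ||x||.
||x|| = 4.6984
Step 2: Compute scaling factor.
scale = max(0, 1 - 2.1/4.6984) = 0.553
Step 3: prox(x) = [-1.6502, 2.0071]
||prox(x)|| = 2.5984
Step 4: Proximal objective.
0.5*||prox-x||^2 = 2.205
lambda*||prox|| = 5.4566
Total = 7.6616


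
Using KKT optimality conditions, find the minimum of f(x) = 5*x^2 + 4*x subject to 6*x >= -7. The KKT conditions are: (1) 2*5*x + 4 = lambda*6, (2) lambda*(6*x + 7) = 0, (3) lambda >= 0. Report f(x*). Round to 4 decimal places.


Step 1: Try lambda = 0 (constraint inactive).
Stationarity: 2*5*x + 4 = 0
x* = -4/(2*5) = -0.4
Check constraint: 6*-0.4 = -2.4 >= -7 -- satisfied.
Step 2: Compute optimal value.
f(x*) = 5*(-0.4)^2 + 4*(-0.4) = -0.8


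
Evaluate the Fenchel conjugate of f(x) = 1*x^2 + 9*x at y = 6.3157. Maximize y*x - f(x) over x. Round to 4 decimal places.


f*(y) = sup_x {y*x - a*x^2 - b*x} = sup_x {(y-b)*x - a*x^2}
FOC: (y - b) - 2a*x = 0 => x* = (y - b)/(2a)
x* = (6.3157 - 9)/(2*1) = -1.3422
f*(6.3157) = (y-b)^2/(4a) = (6.3157 - 9)^2/(4*1)
= 7.2055/4 = 1.8014


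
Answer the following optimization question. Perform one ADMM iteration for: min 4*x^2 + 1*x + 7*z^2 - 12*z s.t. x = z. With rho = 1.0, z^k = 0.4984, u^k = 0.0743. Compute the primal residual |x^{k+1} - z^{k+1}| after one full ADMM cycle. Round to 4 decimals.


ADMM iteration with rho = 1.0, z^k = 0.4984, u^k = 0.0743
Step 1: x-update.
Minimize 4*x^2 + 1*x + (1.0/2)*(x - 0.4984 + 0.0743)^2
FOC: (2*4 + 1.0)*x = -1 + 1.0*(0.4984 - 0.0743)
x^{k+1} = -0.064
Step 2: z-update.
Minimize 7*z^2 - 12*z + (1.0/2)*(-0.064 - z + 0.0743)^2
FOC: (2*7 + 1.0)*z = 12 + 1.0*(-0.064 + 0.0743)
z^{k+1} = 0.8007
Step 3: u-update.
u^{k+1} = 0.0743 - 0.064 - 0.8007 = -0.7904
Step 4: Primal residual = |-0.064 - 0.8007| = 0.8647


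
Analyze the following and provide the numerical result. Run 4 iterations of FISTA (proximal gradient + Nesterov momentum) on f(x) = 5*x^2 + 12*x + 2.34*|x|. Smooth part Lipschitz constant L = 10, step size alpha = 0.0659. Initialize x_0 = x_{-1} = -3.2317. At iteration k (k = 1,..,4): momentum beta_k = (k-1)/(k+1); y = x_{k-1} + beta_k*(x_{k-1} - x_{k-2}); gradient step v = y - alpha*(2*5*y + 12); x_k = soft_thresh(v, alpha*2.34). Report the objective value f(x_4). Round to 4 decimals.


FISTA on f(x) = 5*x^2 + 12*x + 2.34*|x|
L = 10, alpha = 0.0659
Iteration 1: beta = 0.0, y = -3.2317 + 0.0*(-3.2317 + 3.2317) = -3.2317
  grad(y) = -20.317, v = y - alpha*grad = -1.8928
  prox(v) = soft_thresh(-1.8928, 0.1542) = -1.7386
Iteration 2: beta = 0.3333, y = -1.7386 + 0.3333*(-1.7386 + 3.2317) = -1.2409
  grad(y) = -0.409, v = y - alpha*grad = -1.2139
  prox(v) = soft_thresh(-1.2139, 0.1542) = -1.0597
Iteration 3: beta = 0.5, y = -1.0597 + 0.5*(-1.0597 + 1.7386) = -0.7203
  grad(y) = 4.7969, v = y - alpha*grad = -1.0364
  prox(v) = soft_thresh(-1.0364, 0.1542) = -0.8822
Iteration 4: beta = 0.6, y = -0.8822 + 0.6*(-0.8822 + 1.0597) = -0.7757
  grad(y) = 4.2429, v = y - alpha*grad = -1.0553
  prox(v) = soft_thresh(-1.0553, 0.1542) = -0.9011
f(x_4) = 5*(-0.9011)^2 + 12*(-0.9011) + 2.34*|-0.9011| = -4.6447


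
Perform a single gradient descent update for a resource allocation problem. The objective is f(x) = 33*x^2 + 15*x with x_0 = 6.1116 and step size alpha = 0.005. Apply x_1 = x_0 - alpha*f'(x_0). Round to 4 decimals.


We compute the gradient at x_0 and apply the update.
f'(x) = 66*x + 15
f'(6.1116) = 66*6.1116 + 15 = 418.3656
x_1 = 6.1116 - 0.005*418.3656 = 4.0198


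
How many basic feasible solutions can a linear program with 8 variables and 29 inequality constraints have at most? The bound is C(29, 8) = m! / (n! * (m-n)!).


Each vertex corresponds to some choice of n active constraints out of m, so the number of vertices is at most C(m, n) = m! / (n!(m-n)!).
m = 29, n = 8
Numerator: 29 * 28 * 27 * 26 * 25 * 24 * 23 * 22
Denominator: 8! = 40320
C(29, 8) = 4292145


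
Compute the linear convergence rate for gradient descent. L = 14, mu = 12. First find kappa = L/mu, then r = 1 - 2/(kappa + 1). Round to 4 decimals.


Step 1: Compute the condition number.
kappa = L/mu = 14/12 = 1.1667
Step 2: Compute the convergence rate.
r = 1 - 2/(kappa + 1) = 1 - 2*mu/(L + mu) = (L - mu)/(L + mu) = 2/26 = 0.0769


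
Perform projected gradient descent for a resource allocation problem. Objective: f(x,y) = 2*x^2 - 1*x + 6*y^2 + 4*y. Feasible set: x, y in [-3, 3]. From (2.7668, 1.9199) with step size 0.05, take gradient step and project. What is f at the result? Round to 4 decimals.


Step 1: Compute gradient at (2.7668, 1.9199).
grad_x = 2*2*2.7668 - 1 = 10.0672
grad_y = 2*6*1.9199 + 4 = 27.0388
Step 2: Gradient step.
x_raw = 2.7668 - 0.05*10.0672 = 2.2634
y_raw = 1.9199 - 0.05*27.0388 = 0.568
Step 3: Project onto [-3, 3].
x_proj = clip(2.2634) = 2.2634
y_proj = clip(0.568) = 0.568
Step 4: Evaluate f.
f(2.2634, 0.568) = 12.1902


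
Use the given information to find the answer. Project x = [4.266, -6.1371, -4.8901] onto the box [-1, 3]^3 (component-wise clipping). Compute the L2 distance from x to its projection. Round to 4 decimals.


Project each component onto [-1, 3].
clip(4.266) = 3.0, clip(-6.1371) = -1.0, clip(-4.8901) = -1.0
Projection = [3.0, -1.0, -1.0]
Squared diffs: [1.6028, 26.3898, 15.1329]
Distance = sqrt(43.1255) = 6.567


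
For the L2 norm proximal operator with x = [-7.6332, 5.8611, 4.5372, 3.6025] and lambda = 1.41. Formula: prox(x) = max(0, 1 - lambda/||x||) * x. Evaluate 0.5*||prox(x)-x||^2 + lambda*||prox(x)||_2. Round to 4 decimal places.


Step 1: Compute ||x||.
||x|| = 11.2331
Step 2: Compute scaling factor.
scale = max(0, 1 - 1.41/11.2331) = 0.8745
Step 3: prox(x) = [-6.6751, 5.1254, 3.9677, 3.1503]
||prox(x)|| = 9.8231
Step 4: Proximal objective.
0.5*||prox-x||^2 = 0.9941
lambda*||prox|| = 13.8506
Total = 14.8446


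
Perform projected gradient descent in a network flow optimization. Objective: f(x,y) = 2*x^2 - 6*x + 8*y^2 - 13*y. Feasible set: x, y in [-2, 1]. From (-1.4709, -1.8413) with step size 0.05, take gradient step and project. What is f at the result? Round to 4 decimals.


Step 1: Compute gradient at (-1.4709, -1.8413).
grad_x = 2*2*-1.4709 - 6 = -11.8836
grad_y = 2*8*-1.8413 - 13 = -42.4608
Step 2: Gradient step.
x_raw = -1.4709 - 0.05*-11.8836 = -0.8767
y_raw = -1.8413 - 0.05*-42.4608 = 0.2817
Step 3: Project onto [-2, 1].
x_proj = clip(-0.8767) = -0.8767
y_proj = clip(0.2817) = 0.2817
Step 4: Evaluate f.
f(-0.8767, 0.2817) = 3.77


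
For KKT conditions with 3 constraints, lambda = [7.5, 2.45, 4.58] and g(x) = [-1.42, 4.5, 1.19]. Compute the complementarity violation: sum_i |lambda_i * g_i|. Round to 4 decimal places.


KKT complementary slackness check:
lambda_1 * g_1 = 7.5 * -1.42 = -10.65
lambda_2 * g_2 = 2.45 * 4.5 = 11.025
lambda_3 * g_3 = 4.58 * 1.19 = 5.4502
Total violation = 10.65 + 11.025 + 5.4502 = 27.1252


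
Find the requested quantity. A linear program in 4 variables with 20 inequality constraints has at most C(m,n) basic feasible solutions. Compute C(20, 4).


Each vertex corresponds to some choice of n active constraints out of m, so the number of vertices is at most C(m, n) = m! / (n!(m-n)!).
m = 20, n = 4
Numerator: 20 * 19 * 18 * 17
Denominator: 4! = 24
C(20, 4) = 4845


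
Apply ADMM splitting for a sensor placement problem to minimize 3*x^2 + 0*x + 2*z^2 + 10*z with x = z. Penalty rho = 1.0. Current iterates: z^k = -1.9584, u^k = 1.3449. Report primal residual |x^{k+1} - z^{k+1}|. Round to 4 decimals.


ADMM iteration with rho = 1.0, z^k = -1.9584, u^k = 1.3449
Step 1: x-update.
Minimize 3*x^2 + 0*x + (1.0/2)*(x + 1.9584 + 1.3449)^2
FOC: (2*3 + 1.0)*x = 0 + 1.0*(-1.9584 - 1.3449)
x^{k+1} = -0.4719
Step 2: z-update.
Minimize 2*z^2 + 10*z + (1.0/2)*(-0.4719 - z + 1.3449)^2
FOC: (2*2 + 1.0)*z = -10 + 1.0*(-0.4719 + 1.3449)
z^{k+1} = -1.8254
Step 3: u-update.
u^{k+1} = 1.3449 - 0.4719 + 1.8254 = 2.6984
Step 4: Primal residual = |-0.4719 + 1.8254| = 1.3535


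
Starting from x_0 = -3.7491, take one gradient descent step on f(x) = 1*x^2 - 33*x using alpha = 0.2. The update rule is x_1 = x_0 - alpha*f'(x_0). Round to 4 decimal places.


We compute the gradient at x_0 and apply the update.
f'(x) = 2*x - 33
f'(-3.7491) = 2*-3.7491 - 33 = -40.4982
x_1 = -3.7491 - 0.2*-40.4982 = 4.3505
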